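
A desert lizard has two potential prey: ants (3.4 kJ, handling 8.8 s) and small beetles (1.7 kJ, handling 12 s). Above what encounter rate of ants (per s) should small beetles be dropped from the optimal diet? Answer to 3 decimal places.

At the threshold, the rate on ants alone equals the profitability of small beetles: λ·3.4/(1 + λ·8.8) = 1.7/12 = 0.1417.
Rearranging, λ(3.4 − 0.1417×8.8) = 0.1417, so λ = 0.1417/2.153 = 0.06579 per s.

0.066 per s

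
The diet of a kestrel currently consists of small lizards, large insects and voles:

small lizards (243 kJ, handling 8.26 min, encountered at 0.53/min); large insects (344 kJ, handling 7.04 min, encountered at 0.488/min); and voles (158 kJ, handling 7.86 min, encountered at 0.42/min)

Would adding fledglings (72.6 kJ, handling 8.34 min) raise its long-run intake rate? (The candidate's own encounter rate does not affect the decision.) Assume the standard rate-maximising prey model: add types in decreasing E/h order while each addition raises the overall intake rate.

No

Intake rate on the current diet: R = (0.53×243 + 0.488×344 + 0.42×158) / (1 + 0.53×8.26 + 0.488×7.04 + 0.42×7.86) = 363/12.11 = 29.97 kJ/min.
fledglings: E/h = 72.6/8.34 = 8.705 kJ/min.
8.705 < 29.97, so adding fledglings would lower the average — exclude it.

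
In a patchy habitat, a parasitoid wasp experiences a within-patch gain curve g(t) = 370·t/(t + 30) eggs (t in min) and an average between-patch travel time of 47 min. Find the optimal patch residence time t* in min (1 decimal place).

Maximise g(t)/(T+t): set derivative to zero → g'(t)(T+t) = g(t).
g'(t) = 370·30/(t + 30)². Setting 370·30/(t+30)² = 370t/[(t+30)(47+t)] gives 30(47+t) = t(t+30), so t² = 30×47 = 1410.
t* = √1410 = 37.55 min.

37.5 min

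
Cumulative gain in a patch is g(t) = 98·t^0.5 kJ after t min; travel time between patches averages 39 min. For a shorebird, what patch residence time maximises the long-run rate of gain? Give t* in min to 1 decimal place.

39.0 min

Optimal t* satisfies g'(t*) = g(t*)/(T + t*).
g'(t) = 0.5·98·t^-0.5. Setting 0.5·98·t^-0.5 = 98·t^0.5/(39+t) gives 0.5(39+t) = t, so 0.50·t = 0.5×39.
t* = 0.5×39/0.50 = 39 min.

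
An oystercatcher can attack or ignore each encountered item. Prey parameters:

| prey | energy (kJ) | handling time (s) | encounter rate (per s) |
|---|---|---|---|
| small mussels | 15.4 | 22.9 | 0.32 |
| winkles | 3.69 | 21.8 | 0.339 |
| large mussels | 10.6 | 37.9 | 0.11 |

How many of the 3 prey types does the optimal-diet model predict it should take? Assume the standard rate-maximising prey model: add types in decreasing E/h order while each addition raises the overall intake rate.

1

E/h in descending order: small mussels 0.672, large mussels 0.28, winkles 0.169 kJ/s. The optimal diet is the largest prefix of this list for which every included type satisfies E_i/h_i > R on the types above it.
Rate on top 1: 0.5917. large mussels: 0.28 < 0.5917 → exclude; stop.
Optimal diet: small mussels — 1 of 3 types.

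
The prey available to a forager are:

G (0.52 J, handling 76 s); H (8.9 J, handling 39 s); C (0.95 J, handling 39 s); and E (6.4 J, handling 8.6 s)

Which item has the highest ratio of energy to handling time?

E

In descending order of E/h:
E: 6.4/8.6 = 0.744 J/s
H: 8.9/39 = 0.228 J/s
C: 0.95/39 = 0.0244 J/s
G: 0.52/76 = 0.00684 J/s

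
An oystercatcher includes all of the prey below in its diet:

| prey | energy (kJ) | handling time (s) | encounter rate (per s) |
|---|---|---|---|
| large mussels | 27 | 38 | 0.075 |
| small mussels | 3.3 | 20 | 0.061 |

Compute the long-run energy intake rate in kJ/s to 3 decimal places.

0.439 kJ/s

Energy encountered per unit search time: 0.075×27 + 0.061×3.3 = 2.226 kJ/s.
Handling time per unit search time: 0.075×38 + 0.061×20 = 4.07.
Rate = 2.226/(1 + 4.07) = 0.4391 kJ/s.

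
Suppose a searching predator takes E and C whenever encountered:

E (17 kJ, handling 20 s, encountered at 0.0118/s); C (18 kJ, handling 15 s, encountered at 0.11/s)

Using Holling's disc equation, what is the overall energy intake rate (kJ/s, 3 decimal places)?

0.756 kJ/s

R = Σλ_iE_i / (1 + Σλ_ih_i)
Numerator: 0.0118×17 + 0.11×18 = 2.181
Denominator: 1 + 0.0118×20 + 0.11×15 = 2.886
R = 2.181/2.886 = 0.7556 kJ/s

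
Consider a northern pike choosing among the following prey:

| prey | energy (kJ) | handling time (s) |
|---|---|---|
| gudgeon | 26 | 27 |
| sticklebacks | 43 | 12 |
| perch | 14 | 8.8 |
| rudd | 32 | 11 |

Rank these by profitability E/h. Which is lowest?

In descending order of E/h:
sticklebacks: 43/12 = 3.58 kJ/s
rudd: 32/11 = 2.91 kJ/s
perch: 14/8.8 = 1.59 kJ/s
gudgeon: 26/27 = 0.963 kJ/s

gudgeon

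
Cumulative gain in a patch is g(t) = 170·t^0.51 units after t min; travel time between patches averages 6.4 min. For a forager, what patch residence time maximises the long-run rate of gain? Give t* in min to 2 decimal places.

6.66 min

Maximise g(t)/(T+t): set derivative to zero → g'(t)(T+t) = g(t).
g'(t) = 0.51·170·t^-0.49. Setting 0.51·170·t^-0.49 = 170·t^0.51/(6.4+t) gives 0.51(6.4+t) = t, so 0.49·t = 0.51×6.4.
t* = 0.51×6.4/0.49 = 6.661 min.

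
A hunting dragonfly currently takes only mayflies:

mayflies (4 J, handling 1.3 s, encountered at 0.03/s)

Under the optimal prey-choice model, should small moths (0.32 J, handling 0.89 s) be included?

Yes

Intake rate on the current diet: R = (0.03×4) / (1 + 0.03×1.3) = 0.12/1.039 = 0.1155 J/s.
small moths: E/h = 0.32/0.89 = 0.3596 J/s.
Since 0.3596 > R, including small moths increases the long-run rate.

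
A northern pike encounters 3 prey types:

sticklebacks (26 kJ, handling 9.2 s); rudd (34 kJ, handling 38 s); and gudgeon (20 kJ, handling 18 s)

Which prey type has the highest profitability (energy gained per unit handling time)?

sticklebacks

Profitability E/h (kJ/s): sticklebacks = 26/9.2 = 2.83, rudd = 34/38 = 0.895, gudgeon = 20/18 = 1.11.
Ranked: sticklebacks > gudgeon > rudd.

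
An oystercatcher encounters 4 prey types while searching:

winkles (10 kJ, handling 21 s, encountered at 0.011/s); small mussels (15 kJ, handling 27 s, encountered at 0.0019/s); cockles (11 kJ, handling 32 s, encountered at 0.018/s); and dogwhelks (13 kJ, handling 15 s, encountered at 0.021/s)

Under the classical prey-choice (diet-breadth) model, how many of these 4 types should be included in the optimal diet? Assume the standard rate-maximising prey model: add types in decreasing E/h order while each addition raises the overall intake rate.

Rank by E/h (kJ/s): dogwhelks 0.867, small mussels 0.556, winkles 0.476, cockles 0.344. Include each in turn until the next type's E/h falls below the running intake rate.
Rate on top 1: 0.2076. small mussels: 0.556 > 0.2076 → include.
Rate on top 2: 0.2207. winkles: 0.476 > 0.2207 → include.
Rate on top 3: 0.2576. cockles: 0.344 > 0.2576 → include.
Optimal diet: dogwhelks, small mussels, winkles, cockles — 4 of 4 types.

4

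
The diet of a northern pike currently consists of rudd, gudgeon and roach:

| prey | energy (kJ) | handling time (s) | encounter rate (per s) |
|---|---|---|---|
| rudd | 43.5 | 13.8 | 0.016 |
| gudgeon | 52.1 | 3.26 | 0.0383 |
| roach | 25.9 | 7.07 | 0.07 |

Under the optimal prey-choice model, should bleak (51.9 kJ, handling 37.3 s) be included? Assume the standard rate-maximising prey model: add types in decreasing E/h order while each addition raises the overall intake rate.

No

On rudd, gudgeon and roach alone, R = ΣλE/(1+Σλh) = 4.504/1.841 = 2.447 kJ/s.
Profitability of bleak: 51.9/37.3 = 1.391 kJ/s.
Since 1.391 < R, time spent handling bleak is better spent searching.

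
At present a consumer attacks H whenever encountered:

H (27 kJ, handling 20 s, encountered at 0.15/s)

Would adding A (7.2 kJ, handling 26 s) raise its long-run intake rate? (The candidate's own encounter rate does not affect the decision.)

No

Current rate: (0.15×27)/(1 + 0.15×20) = 1.012 kJ/s.
A: E/h = 7.2/26 = 0.2769 kJ/s.
0.2769 < 1.012, so adding A would lower the average — exclude it.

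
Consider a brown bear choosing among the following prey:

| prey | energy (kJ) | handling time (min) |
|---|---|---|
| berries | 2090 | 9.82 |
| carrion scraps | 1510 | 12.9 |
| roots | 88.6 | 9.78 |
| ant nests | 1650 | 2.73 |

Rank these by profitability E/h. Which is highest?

Profitability E/h (kJ/min): berries = 2090/9.82 = 213, carrion scraps = 1510/12.9 = 117, roots = 88.6/9.78 = 9.06, ant nests = 1650/2.73 = 604.
Ranked: ant nests > berries > carrion scraps > roots.

ant nests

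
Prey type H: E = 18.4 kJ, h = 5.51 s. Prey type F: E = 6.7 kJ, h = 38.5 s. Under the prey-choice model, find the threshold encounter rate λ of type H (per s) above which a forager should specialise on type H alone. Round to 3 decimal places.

0.010 per s

At the threshold, the rate on type H alone equals the profitability of type F: λ·18.4/(1 + λ·5.51) = 6.7/38.5 = 0.174.
Rearranging, λ(18.4 − 0.174×5.51) = 0.174, so λ = 0.174/17.44 = 0.009978 per s.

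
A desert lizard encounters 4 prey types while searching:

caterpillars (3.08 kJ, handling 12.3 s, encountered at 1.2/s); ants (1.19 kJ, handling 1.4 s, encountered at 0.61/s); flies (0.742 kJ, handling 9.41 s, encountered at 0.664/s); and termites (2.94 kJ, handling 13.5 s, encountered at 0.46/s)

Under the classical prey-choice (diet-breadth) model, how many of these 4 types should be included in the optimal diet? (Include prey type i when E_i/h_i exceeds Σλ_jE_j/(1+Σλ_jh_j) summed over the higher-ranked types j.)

1

Rank by E/h (kJ/s): ants 0.85, caterpillars 0.25, termites 0.218, flies 0.0789. Include each in turn until the next type's E/h falls below the running intake rate.
Rate on top 1: 0.3915. caterpillars: 0.25 < 0.3915 → exclude; stop.
Optimal diet: ants — 1 of 4 types.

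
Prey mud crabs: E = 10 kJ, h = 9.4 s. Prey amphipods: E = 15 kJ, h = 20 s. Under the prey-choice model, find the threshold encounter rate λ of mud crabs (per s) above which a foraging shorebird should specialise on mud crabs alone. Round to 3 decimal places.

0.254 per s

The zero-one rule: include amphipods iff E₂/h₂ > λE₁/(1+λh₁). Equality gives the switch point.
λE₁h₂ = E₂ + λE₂h₁ ⇒ λ = E₂/(E₁h₂ − E₂h₁) = 15/(200 − 141) = 0.2542 per s.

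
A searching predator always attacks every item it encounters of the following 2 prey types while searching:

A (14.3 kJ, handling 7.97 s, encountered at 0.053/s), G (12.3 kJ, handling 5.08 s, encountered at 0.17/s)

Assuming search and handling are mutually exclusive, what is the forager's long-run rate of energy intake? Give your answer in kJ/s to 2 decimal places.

R = (0.053×14.3 + 0.17×12.3) / (1 + 0.053×7.97 + 0.17×5.08) = 2.849/2.286 = 1.246 kJ/s.

1.25 kJ/s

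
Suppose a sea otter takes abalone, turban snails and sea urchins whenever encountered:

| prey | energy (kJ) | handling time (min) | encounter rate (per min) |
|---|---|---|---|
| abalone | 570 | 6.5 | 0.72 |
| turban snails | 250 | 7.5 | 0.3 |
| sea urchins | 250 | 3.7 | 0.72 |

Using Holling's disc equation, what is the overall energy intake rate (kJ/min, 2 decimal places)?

62.81 kJ/min

Energy encountered per unit search time: 0.72×570 + 0.3×250 + 0.72×250 = 665.4 kJ/min.
Handling time per unit search time: 0.72×6.5 + 0.3×7.5 + 0.72×3.7 = 9.594.
Rate = 665.4/(1 + 9.594) = 62.81 kJ/min.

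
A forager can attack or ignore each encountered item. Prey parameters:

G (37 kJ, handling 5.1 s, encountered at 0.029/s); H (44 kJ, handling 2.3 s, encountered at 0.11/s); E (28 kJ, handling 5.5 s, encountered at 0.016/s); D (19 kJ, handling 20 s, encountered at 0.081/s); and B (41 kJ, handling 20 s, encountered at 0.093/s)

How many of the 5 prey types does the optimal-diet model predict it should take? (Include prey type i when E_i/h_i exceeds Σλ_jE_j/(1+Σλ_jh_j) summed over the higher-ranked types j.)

3

E/h in descending order: H 19.1, G 7.25, E 5.09, B 2.05, D 0.95 kJ/s. The optimal diet is the largest prefix of this list for which every included type satisfies E_i/h_i > R on the types above it.
Rate on top 1: 3.863. G: 7.25 > 3.863 → include.
Rate on top 2: 4.221. E: 5.09 > 4.221 → include.
Rate on top 3: 4.272. B: 2.05 < 4.272 → exclude; stop.
Optimal diet: H, G, E — 3 of 5 types.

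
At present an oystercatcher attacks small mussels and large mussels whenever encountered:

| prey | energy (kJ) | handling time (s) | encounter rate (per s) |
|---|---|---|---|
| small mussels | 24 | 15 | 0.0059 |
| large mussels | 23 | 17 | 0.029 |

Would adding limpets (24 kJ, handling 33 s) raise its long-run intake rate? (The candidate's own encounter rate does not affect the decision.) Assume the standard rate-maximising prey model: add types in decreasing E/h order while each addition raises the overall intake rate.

On small mussels and large mussels alone, R = ΣλE/(1+Σλh) = 0.8086/1.582 = 0.5113 kJ/s.
limpets: E/h = 24/33 = 0.7273 kJ/s.
0.7273 > 0.5113, so adding limpets raises the average — include it.

Yes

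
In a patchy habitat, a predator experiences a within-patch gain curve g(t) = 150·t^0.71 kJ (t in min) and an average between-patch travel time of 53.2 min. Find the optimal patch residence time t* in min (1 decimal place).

130.2 min

Optimal t* satisfies g'(t*) = g(t*)/(T + t*).
g'(t) = 0.71·150·t^-0.29. Setting 0.71·150·t^-0.29 = 150·t^0.71/(53.2+t) gives 0.71(53.2+t) = t, so 0.29·t = 0.71×53.2.
t* = 0.71×53.2/0.29 = 130.2 min.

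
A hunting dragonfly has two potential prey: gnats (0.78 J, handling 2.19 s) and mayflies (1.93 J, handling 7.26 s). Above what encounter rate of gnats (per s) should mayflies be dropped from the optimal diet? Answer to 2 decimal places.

1.34 per s

The zero-one rule: include mayflies iff E₂/h₂ > λE₁/(1+λh₁). Equality gives the switch point.
λE₁h₂ = E₂ + λE₂h₁ ⇒ λ = E₂/(E₁h₂ − E₂h₁) = 1.93/(5.663 − 4.227) = 1.344 per s.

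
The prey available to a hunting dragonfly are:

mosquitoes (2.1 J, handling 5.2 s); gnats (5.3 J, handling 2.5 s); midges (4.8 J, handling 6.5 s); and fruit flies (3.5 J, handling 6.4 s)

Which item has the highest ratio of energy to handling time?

gnats

Profitability E/h (J/s): mosquitoes = 2.1/5.2 = 0.404, gnats = 5.3/2.5 = 2.12, midges = 4.8/6.5 = 0.738, fruit flies = 3.5/6.4 = 0.547.
Ranked: gnats > midges > fruit flies > mosquitoes.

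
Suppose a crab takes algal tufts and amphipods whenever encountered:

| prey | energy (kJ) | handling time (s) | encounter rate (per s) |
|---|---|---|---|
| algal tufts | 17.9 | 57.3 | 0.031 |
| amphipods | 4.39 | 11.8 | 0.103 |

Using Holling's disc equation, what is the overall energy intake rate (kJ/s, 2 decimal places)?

0.25 kJ/s

Energy encountered per unit search time: 0.031×17.9 + 0.103×4.39 = 1.007 kJ/s.
Handling time per unit search time: 0.031×57.3 + 0.103×11.8 = 2.992.
Rate = 1.007/(1 + 2.992) = 0.2523 kJ/s.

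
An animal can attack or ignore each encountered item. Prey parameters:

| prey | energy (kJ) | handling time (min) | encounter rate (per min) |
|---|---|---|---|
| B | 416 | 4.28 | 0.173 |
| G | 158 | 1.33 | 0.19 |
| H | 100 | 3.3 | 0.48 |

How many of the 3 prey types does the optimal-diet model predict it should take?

2

E/h in descending order: G 119, B 97.2, H 30.3 kJ/min. The optimal diet is the largest prefix of this list for which every included type satisfies E_i/h_i > R on the types above it.
Rate on top 1: 23.96. B: 97.2 > 23.96 → include.
Rate on top 2: 51.17. H: 30.3 < 51.17 → exclude; stop.
Optimal diet: G, B — 2 of 3 types.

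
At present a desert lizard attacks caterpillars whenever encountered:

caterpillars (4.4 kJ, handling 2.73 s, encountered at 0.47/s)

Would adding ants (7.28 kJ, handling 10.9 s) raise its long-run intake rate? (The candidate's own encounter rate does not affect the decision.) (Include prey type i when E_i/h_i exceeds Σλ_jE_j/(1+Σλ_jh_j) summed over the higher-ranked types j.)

No

Current rate: (0.47×4.4)/(1 + 0.47×2.73) = 0.9058 kJ/s.
ants: E/h = 7.28/10.9 = 0.6679 kJ/s.
Since 0.6679 < R, time spent handling ants is better spent searching.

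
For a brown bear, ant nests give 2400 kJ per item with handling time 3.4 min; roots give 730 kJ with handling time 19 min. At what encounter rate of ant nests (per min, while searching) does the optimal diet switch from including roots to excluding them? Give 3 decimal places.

0.017 per min

At the threshold, the rate on ant nests alone equals the profitability of roots: λ·2400/(1 + λ·3.4) = 730/19 = 38.42.
Rearranging, λ(2400 − 38.42×3.4) = 38.42, so λ = 38.42/2269 = 0.01693 per min.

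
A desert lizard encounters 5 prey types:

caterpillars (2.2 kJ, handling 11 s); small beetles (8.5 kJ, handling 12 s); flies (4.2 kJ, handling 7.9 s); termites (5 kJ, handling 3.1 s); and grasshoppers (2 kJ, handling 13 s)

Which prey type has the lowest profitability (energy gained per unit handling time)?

Profitability E/h (kJ/s): caterpillars = 2.2/11 = 0.2, small beetles = 8.5/12 = 0.708, flies = 4.2/7.9 = 0.532, termites = 5/3.1 = 1.61, grasshoppers = 2/13 = 0.154.
Ranked: termites > small beetles > flies > caterpillars > grasshoppers.

grasshoppers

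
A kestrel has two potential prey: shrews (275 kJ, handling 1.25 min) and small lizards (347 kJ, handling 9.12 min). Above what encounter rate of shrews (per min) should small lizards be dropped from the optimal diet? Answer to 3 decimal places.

0.167 per min

The zero-one rule: include small lizards iff E₂/h₂ > λE₁/(1+λh₁). Equality gives the switch point.
λE₁h₂ = E₂ + λE₂h₁ ⇒ λ = E₂/(E₁h₂ − E₂h₁) = 347/(2508 − 433.8) = 0.1673 per min.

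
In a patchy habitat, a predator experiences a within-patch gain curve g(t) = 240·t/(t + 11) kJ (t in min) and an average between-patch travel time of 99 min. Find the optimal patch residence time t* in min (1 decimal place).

Optimal t* satisfies g'(t*) = g(t*)/(T + t*).
g'(t) = 240·11/(t + 11)². Setting 240·11/(t+11)² = 240t/[(t+11)(99+t)] gives 11(99+t) = t(t+11), so t² = 11×99 = 1089.
t* = √1089 = 33 min.

33.0 min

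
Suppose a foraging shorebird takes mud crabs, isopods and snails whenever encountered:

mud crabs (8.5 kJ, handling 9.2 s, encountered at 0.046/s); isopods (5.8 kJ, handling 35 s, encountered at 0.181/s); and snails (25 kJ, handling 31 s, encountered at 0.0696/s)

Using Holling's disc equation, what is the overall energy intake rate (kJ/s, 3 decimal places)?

R = (0.046×8.5 + 0.181×5.8 + 0.0696×25) / (1 + 0.046×9.2 + 0.181×35 + 0.0696×31) = 3.181/9.916 = 0.3208 kJ/s.

0.321 kJ/s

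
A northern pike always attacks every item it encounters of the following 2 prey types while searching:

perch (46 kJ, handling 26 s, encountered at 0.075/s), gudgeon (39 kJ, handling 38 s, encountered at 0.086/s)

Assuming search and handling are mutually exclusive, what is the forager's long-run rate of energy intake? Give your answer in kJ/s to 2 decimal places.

1.09 kJ/s

Energy encountered per unit search time: 0.075×46 + 0.086×39 = 6.804 kJ/s.
Handling time per unit search time: 0.075×26 + 0.086×38 = 5.218.
Rate = 6.804/(1 + 5.218) = 1.094 kJ/s.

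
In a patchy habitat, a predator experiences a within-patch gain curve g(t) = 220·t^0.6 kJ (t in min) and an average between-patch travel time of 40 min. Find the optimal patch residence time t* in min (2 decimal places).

Optimal t* satisfies g'(t*) = g(t*)/(T + t*).
g'(t) = 0.6·220·t^-0.4. Setting 0.6·220·t^-0.4 = 220·t^0.6/(40+t) gives 0.6(40+t) = t, so 0.40·t = 0.6×40.
t* = 0.6×40/0.40 = 60 min.

60.00 min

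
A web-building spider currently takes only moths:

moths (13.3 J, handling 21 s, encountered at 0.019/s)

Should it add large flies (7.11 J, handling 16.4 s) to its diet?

Yes

Intake rate on the current diet: R = (0.019×13.3) / (1 + 0.019×21) = 0.2527/1.399 = 0.1806 J/s.
Profitability of large flies: 7.11/16.4 = 0.4335 J/s.
Since 0.4335 > R, including large flies increases the long-run rate.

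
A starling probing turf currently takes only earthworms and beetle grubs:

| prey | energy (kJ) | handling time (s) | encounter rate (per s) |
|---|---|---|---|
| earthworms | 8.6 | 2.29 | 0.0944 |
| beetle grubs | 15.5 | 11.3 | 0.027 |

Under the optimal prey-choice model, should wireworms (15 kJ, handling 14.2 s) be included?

Intake rate on the current diet: R = (0.0944×8.6 + 0.027×15.5) / (1 + 0.0944×2.29 + 0.027×11.3) = 1.23/1.521 = 0.8088 kJ/s.
wireworms: E/h = 15/14.2 = 1.056 kJ/s.
1.056 > 0.8088, so adding wireworms raises the average — include it.

Yes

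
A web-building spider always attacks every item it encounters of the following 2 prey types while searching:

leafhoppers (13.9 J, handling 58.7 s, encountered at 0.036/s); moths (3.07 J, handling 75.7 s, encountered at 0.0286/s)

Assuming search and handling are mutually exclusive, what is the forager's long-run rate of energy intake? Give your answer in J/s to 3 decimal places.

Energy encountered per unit search time: 0.036×13.9 + 0.0286×3.07 = 0.5882 J/s.
Handling time per unit search time: 0.036×58.7 + 0.0286×75.7 = 4.278.
Rate = 0.5882/(1 + 4.278) = 0.1114 J/s.

0.111 J/s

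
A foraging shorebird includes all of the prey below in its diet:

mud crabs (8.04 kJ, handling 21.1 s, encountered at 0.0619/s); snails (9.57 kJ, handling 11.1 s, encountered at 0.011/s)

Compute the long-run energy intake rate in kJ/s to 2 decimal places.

0.25 kJ/s

R = Σλ_iE_i / (1 + Σλ_ih_i)
Numerator: 0.0619×8.04 + 0.011×9.57 = 0.6029
Denominator: 1 + 0.0619×21.1 + 0.011×11.1 = 2.428
R = 0.6029/2.428 = 0.2483 kJ/s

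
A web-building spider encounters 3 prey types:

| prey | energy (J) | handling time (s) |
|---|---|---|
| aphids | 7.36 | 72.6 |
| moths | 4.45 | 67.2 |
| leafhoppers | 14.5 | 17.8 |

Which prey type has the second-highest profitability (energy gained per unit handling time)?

aphids

In descending order of E/h:
leafhoppers: 14.5/17.8 = 0.815 J/s
aphids: 7.36/72.6 = 0.101 J/s
moths: 4.45/67.2 = 0.0662 J/s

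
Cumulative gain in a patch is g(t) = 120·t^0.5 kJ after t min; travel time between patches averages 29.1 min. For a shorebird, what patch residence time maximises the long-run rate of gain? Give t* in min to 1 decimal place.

By the marginal value theorem, leave when the instantaneous gain rate g'(t) equals the habitat-wide average g(t)/(T + t).
g'(t) = 0.5·120·t^-0.5. Setting 0.5·120·t^-0.5 = 120·t^0.5/(29.1+t) gives 0.5(29.1+t) = t, so 0.50·t = 0.5×29.1.
t* = 0.5×29.1/0.50 = 29.1 min.

29.1 min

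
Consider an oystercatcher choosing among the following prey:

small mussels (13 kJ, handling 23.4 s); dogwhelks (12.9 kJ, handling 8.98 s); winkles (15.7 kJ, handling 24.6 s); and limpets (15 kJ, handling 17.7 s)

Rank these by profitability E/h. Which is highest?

dogwhelks

In descending order of E/h:
dogwhelks: 12.9/8.98 = 1.44 kJ/s
limpets: 15/17.7 = 0.847 kJ/s
winkles: 15.7/24.6 = 0.638 kJ/s
small mussels: 13/23.4 = 0.556 kJ/s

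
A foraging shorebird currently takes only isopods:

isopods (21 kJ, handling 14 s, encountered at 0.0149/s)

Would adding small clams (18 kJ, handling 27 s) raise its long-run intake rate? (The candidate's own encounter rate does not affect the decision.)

Intake rate on the current diet: R = (0.0149×21) / (1 + 0.0149×14) = 0.3129/1.209 = 0.2589 kJ/s.
small clams: E/h = 18/27 = 0.6667 kJ/s.
Since 0.6667 > R, including small clams increases the long-run rate.

Yes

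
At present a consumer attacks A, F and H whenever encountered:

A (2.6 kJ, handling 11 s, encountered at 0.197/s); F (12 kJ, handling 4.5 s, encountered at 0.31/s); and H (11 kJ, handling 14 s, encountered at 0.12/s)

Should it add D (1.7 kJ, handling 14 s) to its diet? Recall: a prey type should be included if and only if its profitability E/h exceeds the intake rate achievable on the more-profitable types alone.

No

Current rate: (0.197×2.6 + 0.31×12 + 0.12×11)/(1 + 0.197×11 + 0.31×4.5 + 0.12×14) = 0.8895 kJ/s.
D: E/h = 1.7/14 = 0.1214 kJ/s.
Since 0.1214 < R, time spent handling D is better spent searching.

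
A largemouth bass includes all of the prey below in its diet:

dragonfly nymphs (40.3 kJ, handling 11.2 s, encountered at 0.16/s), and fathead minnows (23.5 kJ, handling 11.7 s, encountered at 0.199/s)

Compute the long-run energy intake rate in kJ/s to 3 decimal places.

2.173 kJ/s

R = (0.16×40.3 + 0.199×23.5) / (1 + 0.16×11.2 + 0.199×11.7) = 11.12/5.12 = 2.173 kJ/s.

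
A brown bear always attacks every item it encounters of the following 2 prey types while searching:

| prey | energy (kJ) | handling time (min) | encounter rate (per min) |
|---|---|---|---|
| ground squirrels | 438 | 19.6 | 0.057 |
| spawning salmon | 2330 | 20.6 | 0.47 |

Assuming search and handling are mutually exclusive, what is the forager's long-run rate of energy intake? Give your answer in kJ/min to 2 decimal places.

Energy encountered per unit search time: 0.057×438 + 0.47×2330 = 1120 kJ/min.
Handling time per unit search time: 0.057×19.6 + 0.47×20.6 = 10.8.
Rate = 1120/(1 + 10.8) = 94.93 kJ/min.

94.93 kJ/min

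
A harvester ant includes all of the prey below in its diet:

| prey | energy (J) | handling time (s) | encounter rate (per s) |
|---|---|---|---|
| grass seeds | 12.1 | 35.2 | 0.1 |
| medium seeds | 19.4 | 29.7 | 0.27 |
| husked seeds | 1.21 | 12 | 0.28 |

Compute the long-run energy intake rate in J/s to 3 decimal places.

Energy encountered per unit search time: 0.1×12.1 + 0.27×19.4 + 0.28×1.21 = 6.787 J/s.
Handling time per unit search time: 0.1×35.2 + 0.27×29.7 + 0.28×12 = 14.9.
Rate = 6.787/(1 + 14.9) = 0.4269 J/s.

0.427 J/s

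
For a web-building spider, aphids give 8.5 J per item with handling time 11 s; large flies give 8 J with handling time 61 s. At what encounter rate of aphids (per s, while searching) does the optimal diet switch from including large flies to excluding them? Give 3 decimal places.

0.019 per s

Drop large flies once their profitability E₂/h₂ falls below the rate achievable on aphids alone: E₂/h₂ = λE₁/(1 + λh₁).
Solve for λ: λE₁h₂ = E₂(1 + λh₁) → λ(E₁h₂ − E₂h₁) = E₂ → λ = E₂/(E₁h₂ − E₂h₁).
λ = 8/(8.5×61 − 8×11) = 8/430.5 = 0.01858 per s.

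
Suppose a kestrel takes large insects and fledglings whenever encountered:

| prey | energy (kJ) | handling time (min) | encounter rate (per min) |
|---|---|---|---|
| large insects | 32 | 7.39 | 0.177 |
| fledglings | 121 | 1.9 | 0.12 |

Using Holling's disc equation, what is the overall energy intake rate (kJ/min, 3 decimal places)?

Energy encountered per unit search time: 0.177×32 + 0.12×121 = 20.18 kJ/min.
Handling time per unit search time: 0.177×7.39 + 0.12×1.9 = 1.536.
Rate = 20.18/(1 + 1.536) = 7.959 kJ/min.

7.959 kJ/min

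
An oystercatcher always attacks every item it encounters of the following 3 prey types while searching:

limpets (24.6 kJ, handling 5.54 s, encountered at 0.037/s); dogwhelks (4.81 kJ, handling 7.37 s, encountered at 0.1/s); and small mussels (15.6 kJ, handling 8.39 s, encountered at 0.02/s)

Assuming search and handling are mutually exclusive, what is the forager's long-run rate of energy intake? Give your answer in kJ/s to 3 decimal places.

R = Σλ_iE_i / (1 + Σλ_ih_i)
Numerator: 0.037×24.6 + 0.1×4.81 + 0.02×15.6 = 1.703
Denominator: 1 + 0.037×5.54 + 0.1×7.37 + 0.02×8.39 = 2.11
R = 1.703/2.11 = 0.8073 kJ/s

0.807 kJ/s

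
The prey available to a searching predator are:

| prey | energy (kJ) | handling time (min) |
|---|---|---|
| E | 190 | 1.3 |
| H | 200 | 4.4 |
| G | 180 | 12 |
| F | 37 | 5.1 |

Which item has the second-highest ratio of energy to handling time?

H

Profitability E/h (kJ/min): E = 190/1.3 = 146, H = 200/4.4 = 45.5, G = 180/12 = 15, F = 37/5.1 = 7.25.
Ranked: E > H > G > F.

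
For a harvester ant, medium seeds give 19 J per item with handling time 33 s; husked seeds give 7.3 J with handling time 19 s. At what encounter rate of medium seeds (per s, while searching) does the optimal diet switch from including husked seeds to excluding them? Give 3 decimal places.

0.061 per s

Drop husked seeds once their profitability E₂/h₂ falls below the rate achievable on medium seeds alone: E₂/h₂ = λE₁/(1 + λh₁).
Solve for λ: λE₁h₂ = E₂(1 + λh₁) → λ(E₁h₂ − E₂h₁) = E₂ → λ = E₂/(E₁h₂ − E₂h₁).
λ = 7.3/(19×19 − 7.3×33) = 7.3/120.1 = 0.06078 per s.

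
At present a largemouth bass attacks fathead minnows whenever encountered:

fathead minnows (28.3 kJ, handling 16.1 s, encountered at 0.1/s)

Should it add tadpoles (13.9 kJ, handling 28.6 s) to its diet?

No

On fathead minnows alone, R = ΣλE/(1+Σλh) = 2.83/2.61 = 1.084 kJ/s.
Profitability of tadpoles: 13.9/28.6 = 0.486 kJ/s.
0.486 < 1.084, so adding tadpoles would lower the average — exclude it.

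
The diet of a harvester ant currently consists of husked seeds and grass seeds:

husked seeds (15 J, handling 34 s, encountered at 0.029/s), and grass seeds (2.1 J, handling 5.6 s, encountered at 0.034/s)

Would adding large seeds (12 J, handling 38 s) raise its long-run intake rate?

On husked seeds and grass seeds alone, R = ΣλE/(1+Σλh) = 0.5064/2.176 = 0.2327 J/s.
large seeds: E/h = 12/38 = 0.3158 J/s.
0.3158 > 0.2327, so adding large seeds raises the average — include it.

Yes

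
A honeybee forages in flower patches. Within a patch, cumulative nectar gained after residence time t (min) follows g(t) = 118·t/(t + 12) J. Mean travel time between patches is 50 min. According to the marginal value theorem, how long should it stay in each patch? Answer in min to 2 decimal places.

Optimal t* satisfies g'(t*) = g(t*)/(T + t*).
g'(t) = 118·12/(t + 12)². Setting 118·12/(t+12)² = 118t/[(t+12)(50+t)] gives 12(50+t) = t(t+12), so t² = 12×50 = 600.
t* = √600 = 24.49 min.

24.49 min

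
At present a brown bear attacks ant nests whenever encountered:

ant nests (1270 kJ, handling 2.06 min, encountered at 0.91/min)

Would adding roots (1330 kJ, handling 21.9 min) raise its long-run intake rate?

No

Intake rate on the current diet: R = (0.91×1270) / (1 + 0.91×2.06) = 1156/2.875 = 402 kJ/min.
Profitability of roots: 1330/21.9 = 60.73 kJ/min.
Since 60.73 < R, time spent handling roots is better spent searching.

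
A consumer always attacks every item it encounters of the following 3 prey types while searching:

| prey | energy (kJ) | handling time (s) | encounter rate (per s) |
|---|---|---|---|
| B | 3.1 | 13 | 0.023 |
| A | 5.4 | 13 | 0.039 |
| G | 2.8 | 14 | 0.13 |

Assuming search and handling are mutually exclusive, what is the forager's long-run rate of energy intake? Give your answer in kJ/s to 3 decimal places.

R = (0.023×3.1 + 0.039×5.4 + 0.13×2.8) / (1 + 0.023×13 + 0.039×13 + 0.13×14) = 0.6459/3.626 = 0.1781 kJ/s.

0.178 kJ/s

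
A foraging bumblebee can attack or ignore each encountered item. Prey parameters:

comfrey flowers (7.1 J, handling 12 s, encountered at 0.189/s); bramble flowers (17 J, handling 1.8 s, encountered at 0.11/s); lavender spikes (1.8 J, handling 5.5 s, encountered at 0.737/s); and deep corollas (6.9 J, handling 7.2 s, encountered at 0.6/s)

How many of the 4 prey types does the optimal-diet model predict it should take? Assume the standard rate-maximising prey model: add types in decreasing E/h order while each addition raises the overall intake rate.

1

Profitabilities (E/h, J/s): bramble flowers 9.44, deep corollas 0.958, comfrey flowers 0.592, lavender spikes 0.327. Add prey in this order while the next type's profitability exceeds the intake rate on those already taken.
Rate on top 1: 1.561. deep corollas: 0.958 < 1.561 → exclude; stop.
Optimal diet: bramble flowers — 1 of 4 types.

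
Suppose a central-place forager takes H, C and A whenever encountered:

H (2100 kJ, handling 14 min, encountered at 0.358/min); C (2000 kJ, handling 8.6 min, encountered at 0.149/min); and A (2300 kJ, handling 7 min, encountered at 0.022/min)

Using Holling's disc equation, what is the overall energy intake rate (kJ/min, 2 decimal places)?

147.76 kJ/min

Energy encountered per unit search time: 0.358×2100 + 0.149×2000 + 0.022×2300 = 1100 kJ/min.
Handling time per unit search time: 0.358×14 + 0.149×8.6 + 0.022×7 = 6.447.
Rate = 1100/(1 + 6.447) = 147.8 kJ/min.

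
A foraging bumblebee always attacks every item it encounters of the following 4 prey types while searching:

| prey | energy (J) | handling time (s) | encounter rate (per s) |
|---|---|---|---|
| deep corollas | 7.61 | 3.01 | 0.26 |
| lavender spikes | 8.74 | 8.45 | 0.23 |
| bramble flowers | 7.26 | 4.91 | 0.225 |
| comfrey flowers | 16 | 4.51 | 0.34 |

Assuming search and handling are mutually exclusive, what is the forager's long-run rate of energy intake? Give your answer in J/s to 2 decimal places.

R = Σλ_iE_i / (1 + Σλ_ih_i)
Numerator: 0.26×7.61 + 0.23×8.74 + 0.225×7.26 + 0.34×16 = 11.06
Denominator: 1 + 0.26×3.01 + 0.23×8.45 + 0.225×4.91 + 0.34×4.51 = 6.364
R = 11.06/6.364 = 1.738 J/s

1.74 J/s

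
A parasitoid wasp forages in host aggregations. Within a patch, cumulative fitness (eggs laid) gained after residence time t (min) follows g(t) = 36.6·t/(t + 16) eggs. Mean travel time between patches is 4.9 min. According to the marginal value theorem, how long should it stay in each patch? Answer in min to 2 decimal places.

8.85 min

Maximise g(t)/(T+t): set derivative to zero → g'(t)(T+t) = g(t).
g'(t) = 36.6·16/(t + 16)². Setting 36.6·16/(t+16)² = 36.6t/[(t+16)(4.9+t)] gives 16(4.9+t) = t(t+16), so t² = 16×4.9 = 78.4.
t* = √78.4 = 8.854 min.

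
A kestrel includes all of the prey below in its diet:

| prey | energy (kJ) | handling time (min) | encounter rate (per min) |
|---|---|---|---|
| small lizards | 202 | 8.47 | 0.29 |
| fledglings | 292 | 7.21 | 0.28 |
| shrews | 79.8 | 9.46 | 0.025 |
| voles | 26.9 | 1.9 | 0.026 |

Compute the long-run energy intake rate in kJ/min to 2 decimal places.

Energy encountered per unit search time: 0.29×202 + 0.28×292 + 0.025×79.8 + 0.026×26.9 = 143 kJ/min.
Handling time per unit search time: 0.29×8.47 + 0.28×7.21 + 0.025×9.46 + 0.026×1.9 = 4.761.
Rate = 143/(1 + 4.761) = 24.83 kJ/min.

24.83 kJ/min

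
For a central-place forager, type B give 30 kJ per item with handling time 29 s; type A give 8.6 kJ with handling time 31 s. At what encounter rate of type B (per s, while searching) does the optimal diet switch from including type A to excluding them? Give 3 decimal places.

The zero-one rule: include type A iff E₂/h₂ > λE₁/(1+λh₁). Equality gives the switch point.
λE₁h₂ = E₂ + λE₂h₁ ⇒ λ = E₂/(E₁h₂ − E₂h₁) = 8.6/(930 − 249.4) = 0.01264 per s.

0.013 per s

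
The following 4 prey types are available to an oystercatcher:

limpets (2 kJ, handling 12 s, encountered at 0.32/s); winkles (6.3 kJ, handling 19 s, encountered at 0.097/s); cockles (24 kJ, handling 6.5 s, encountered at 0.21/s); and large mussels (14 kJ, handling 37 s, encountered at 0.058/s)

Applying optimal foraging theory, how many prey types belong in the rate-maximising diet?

1

E/h in descending order: cockles 3.69, large mussels 0.378, winkles 0.332, limpets 0.167 kJ/s. The optimal diet is the largest prefix of this list for which every included type satisfies E_i/h_i > R on the types above it.
Rate on top 1: 2.131. large mussels: 0.378 < 2.131 → exclude; stop.
Optimal diet: cockles — 1 of 4 types.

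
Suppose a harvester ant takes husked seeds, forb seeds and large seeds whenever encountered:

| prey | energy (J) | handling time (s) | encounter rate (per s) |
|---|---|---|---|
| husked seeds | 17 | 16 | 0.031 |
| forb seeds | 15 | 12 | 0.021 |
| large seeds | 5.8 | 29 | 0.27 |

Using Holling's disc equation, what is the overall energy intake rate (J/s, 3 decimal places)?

0.251 J/s

R = Σλ_iE_i / (1 + Σλ_ih_i)
Numerator: 0.031×17 + 0.021×15 + 0.27×5.8 = 2.408
Denominator: 1 + 0.031×16 + 0.021×12 + 0.27×29 = 9.578
R = 2.408/9.578 = 0.2514 J/s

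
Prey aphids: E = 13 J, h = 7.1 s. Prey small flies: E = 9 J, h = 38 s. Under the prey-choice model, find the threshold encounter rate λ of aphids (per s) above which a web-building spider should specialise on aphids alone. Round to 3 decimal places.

At the threshold, the rate on aphids alone equals the profitability of small flies: λ·13/(1 + λ·7.1) = 9/38 = 0.2368.
Rearranging, λ(13 − 0.2368×7.1) = 0.2368, so λ = 0.2368/11.32 = 0.02093 per s.

0.021 per s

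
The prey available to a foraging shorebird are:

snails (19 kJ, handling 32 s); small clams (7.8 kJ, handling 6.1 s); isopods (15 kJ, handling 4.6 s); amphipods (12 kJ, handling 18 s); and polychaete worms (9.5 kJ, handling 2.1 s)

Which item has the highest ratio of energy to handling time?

polychaete worms

In descending order of E/h:
polychaete worms: 9.5/2.1 = 4.52 kJ/s
isopods: 15/4.6 = 3.26 kJ/s
small clams: 7.8/6.1 = 1.28 kJ/s
amphipods: 12/18 = 0.667 kJ/s
snails: 19/32 = 0.594 kJ/s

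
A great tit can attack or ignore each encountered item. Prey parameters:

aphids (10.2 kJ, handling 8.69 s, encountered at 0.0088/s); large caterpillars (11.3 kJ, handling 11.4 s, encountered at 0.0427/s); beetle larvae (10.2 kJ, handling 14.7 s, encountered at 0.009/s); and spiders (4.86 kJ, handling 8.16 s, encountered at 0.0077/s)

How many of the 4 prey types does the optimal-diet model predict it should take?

Rank by E/h (kJ/s): aphids 1.17, large caterpillars 0.991, beetle larvae 0.694, spiders 0.596. Include each in turn until the next type's E/h falls below the running intake rate.
Rate on top 1: 0.08338. large caterpillars: 0.991 > 0.08338 → include.
Rate on top 2: 0.3661. beetle larvae: 0.694 > 0.3661 → include.
Rate on top 3: 0.3917. spiders: 0.596 > 0.3917 → include.
Optimal diet: aphids, large caterpillars, beetle larvae, spiders — 4 of 4 types.

4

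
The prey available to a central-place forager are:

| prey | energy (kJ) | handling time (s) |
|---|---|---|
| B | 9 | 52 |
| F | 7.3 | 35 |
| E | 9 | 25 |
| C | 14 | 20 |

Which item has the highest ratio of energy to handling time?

C

In descending order of E/h:
C: 14/20 = 0.7 kJ/s
E: 9/25 = 0.36 kJ/s
F: 7.3/35 = 0.209 kJ/s
B: 9/52 = 0.173 kJ/s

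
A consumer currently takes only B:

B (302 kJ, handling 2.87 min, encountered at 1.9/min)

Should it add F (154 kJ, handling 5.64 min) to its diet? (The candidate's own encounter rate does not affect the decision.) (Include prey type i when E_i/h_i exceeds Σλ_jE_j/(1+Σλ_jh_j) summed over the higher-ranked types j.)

No

On B alone, R = ΣλE/(1+Σλh) = 573.8/6.453 = 88.92 kJ/min.
Profitability of F: 154/5.64 = 27.3 kJ/min.
27.3 < 88.92, so adding F would lower the average — exclude it.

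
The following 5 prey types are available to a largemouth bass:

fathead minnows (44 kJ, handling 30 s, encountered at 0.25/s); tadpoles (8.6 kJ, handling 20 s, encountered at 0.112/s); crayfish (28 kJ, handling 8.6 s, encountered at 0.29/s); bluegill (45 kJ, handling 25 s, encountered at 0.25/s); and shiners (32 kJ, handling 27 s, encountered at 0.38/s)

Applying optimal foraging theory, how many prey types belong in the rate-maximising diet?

1

E/h in descending order: crayfish 3.26, bluegill 1.8, fathead minnows 1.47, shiners 1.19, tadpoles 0.43 kJ/s. The optimal diet is the largest prefix of this list for which every included type satisfies E_i/h_i > R on the types above it.
Rate on top 1: 2.324. bluegill: 1.8 < 2.324 → exclude; stop.
Optimal diet: crayfish — 1 of 5 types.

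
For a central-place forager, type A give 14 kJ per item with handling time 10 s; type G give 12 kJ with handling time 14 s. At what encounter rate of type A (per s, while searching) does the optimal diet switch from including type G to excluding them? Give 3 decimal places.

0.158 per s

The zero-one rule: include type G iff E₂/h₂ > λE₁/(1+λh₁). Equality gives the switch point.
λE₁h₂ = E₂ + λE₂h₁ ⇒ λ = E₂/(E₁h₂ − E₂h₁) = 12/(196 − 120) = 0.1579 per s.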